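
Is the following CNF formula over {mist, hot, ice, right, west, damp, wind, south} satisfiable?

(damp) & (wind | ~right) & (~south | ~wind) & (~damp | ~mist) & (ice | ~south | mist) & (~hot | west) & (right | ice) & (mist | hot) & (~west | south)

Yes

(damp) alone gives damp = 1.
(~mist) alone gives mist = 0.
(hot) alone gives hot = 1.
(west) alone gives west = 1.
(south) alone gives south = 1.
(~wind) alone gives wind = 0.
(~right) alone gives right = 0.
(ice) alone gives ice = 1.
All clauses are satisfied.
A satisfying assignment: mist=0,  hot=1,  ice=1,  right=0,  west=1,  damp=1,  wind=0,  south=1.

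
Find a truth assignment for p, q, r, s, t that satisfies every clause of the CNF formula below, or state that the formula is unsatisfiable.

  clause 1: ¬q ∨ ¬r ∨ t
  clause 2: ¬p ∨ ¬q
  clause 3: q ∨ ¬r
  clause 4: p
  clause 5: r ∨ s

p: True; q: False; r: False; s: True; t: False

Unit clause (p) forces p = True.
Unit clause (¬q) forces q = False.
Unit clause (¬r) forces r = False.
Unit clause (s) forces s = True.
Every clause is now satisfied; t is unconstrained.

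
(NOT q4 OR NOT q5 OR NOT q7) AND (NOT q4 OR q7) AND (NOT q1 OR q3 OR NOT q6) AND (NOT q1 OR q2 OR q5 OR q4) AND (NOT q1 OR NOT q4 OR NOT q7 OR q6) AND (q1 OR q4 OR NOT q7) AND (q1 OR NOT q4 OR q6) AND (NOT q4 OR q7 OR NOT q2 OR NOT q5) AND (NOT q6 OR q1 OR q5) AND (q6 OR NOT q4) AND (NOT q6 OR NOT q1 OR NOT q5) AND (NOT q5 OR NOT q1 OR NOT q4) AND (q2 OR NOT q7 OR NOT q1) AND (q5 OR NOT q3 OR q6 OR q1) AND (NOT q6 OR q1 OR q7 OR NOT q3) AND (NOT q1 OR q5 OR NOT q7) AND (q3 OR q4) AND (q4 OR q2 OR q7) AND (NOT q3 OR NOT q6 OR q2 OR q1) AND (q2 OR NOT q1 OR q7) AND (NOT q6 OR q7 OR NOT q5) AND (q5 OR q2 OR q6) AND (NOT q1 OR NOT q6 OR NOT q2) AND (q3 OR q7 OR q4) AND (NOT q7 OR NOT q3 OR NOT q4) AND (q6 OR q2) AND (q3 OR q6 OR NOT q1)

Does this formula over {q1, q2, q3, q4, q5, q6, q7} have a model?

Yes, satisfiable

Case q4 = false:
The clause (q3) is unit, so q3 = true.
Case q1 = false:
The clause (NOT q7) is unit, so q7 = false.
The clause (NOT q6) is unit, so q6 = false.
The clause (q5) is unit, so q5 = true.
The clause (q2) is unit, so q2 = true.
This assignment satisfies each clause.
A satisfying assignment: q1=false,  q2=true,  q3=true,  q4=false,  q5=true,  q6=false,  q7=false.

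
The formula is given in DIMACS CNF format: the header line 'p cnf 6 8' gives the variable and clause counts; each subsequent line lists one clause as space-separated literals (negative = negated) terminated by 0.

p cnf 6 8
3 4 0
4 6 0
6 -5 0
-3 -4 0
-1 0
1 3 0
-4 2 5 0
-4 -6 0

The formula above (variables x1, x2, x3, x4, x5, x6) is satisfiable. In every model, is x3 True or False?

Suppose x3 = False.
From the singleton clause (x4), x4 = True.
From the singleton clause (¬x1), x1 = False.
That conflicts with the unit clause (x1).
So every satisfying assignment has x3 = True.

True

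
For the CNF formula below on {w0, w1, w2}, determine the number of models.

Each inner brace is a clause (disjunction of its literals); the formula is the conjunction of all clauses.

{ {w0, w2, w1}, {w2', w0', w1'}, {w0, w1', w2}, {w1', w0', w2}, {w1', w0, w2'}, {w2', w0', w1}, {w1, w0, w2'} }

There are 2^3 = 8 truth assignments over (w0, w1, w2).
Check each against the 7 clauses (columns in the order w0, w1, w2):
  F F F  ✗ fails (w0 + w2 + w1)
  F F T  ✗ fails (w1 + w0 + w2')
  F T F  ✗ fails (w0 + w1' + w2)
  F T T  ✗ fails (w1' + w0 + w2')
  T F F  ✓ satisfies all
  T F T  ✗ fails (w2' + w0' + w1)
  T T F  ✗ fails (w1' + w0' + w2)
  T T T  ✗ fails (w2' + w0' + w1')
1 of the 8 rows is a model.

1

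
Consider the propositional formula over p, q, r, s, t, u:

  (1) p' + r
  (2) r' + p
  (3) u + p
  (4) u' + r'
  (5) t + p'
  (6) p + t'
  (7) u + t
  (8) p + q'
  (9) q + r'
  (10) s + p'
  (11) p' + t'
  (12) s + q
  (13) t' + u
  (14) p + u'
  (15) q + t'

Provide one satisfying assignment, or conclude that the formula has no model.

Suppose p = 0.
The clause (r') is unit, so r = 0.
The clause (u) is unit, so u = 1.
But (u') is also a unit clause — contradiction.
That branch fails; take p = 1 instead.
The clause (r) is unit, so r = 1.
The clause (u') is unit, so u = 0.
The clause (t) is unit, so t = 1.
But (t') is also a unit clause — contradiction.
Both values of p lead to a conflict.

UNSATISFIABLE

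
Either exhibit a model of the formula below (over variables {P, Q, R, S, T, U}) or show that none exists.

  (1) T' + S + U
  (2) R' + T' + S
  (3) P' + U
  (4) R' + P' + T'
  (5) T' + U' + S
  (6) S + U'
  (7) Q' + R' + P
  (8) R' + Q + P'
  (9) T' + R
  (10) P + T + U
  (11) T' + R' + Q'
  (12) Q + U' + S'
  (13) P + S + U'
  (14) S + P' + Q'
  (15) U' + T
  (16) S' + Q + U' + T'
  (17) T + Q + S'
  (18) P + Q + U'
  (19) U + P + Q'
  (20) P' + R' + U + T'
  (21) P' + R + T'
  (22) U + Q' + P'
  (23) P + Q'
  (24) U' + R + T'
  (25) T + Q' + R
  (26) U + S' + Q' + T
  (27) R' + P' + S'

Case P = 0:
(Q') alone gives Q = 0.
(U') alone gives U = 0.
(T) alone gives T = 1.
(S) alone gives S = 1.
(R) alone gives R = 1.
All clauses are satisfied.

P=0,  Q=0,  R=1,  S=1,  T=1,  U=0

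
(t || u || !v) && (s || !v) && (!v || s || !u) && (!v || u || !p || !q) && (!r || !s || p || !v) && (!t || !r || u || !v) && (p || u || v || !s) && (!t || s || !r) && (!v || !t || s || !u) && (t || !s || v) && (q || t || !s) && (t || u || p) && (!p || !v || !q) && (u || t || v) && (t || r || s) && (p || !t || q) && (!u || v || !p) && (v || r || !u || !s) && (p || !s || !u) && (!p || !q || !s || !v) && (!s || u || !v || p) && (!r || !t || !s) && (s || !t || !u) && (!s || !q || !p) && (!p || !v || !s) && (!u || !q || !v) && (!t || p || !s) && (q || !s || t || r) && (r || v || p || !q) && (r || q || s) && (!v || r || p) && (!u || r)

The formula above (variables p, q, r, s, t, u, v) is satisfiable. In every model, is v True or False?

Suppose v = true.
Unit clause (s) forces s = true.
Unit clause (!p) forces p = false.
Unit clause (!r) forces r = false.
Now (r) is unsatisfied and unit — conflict.
So every satisfying assignment has v = False.

False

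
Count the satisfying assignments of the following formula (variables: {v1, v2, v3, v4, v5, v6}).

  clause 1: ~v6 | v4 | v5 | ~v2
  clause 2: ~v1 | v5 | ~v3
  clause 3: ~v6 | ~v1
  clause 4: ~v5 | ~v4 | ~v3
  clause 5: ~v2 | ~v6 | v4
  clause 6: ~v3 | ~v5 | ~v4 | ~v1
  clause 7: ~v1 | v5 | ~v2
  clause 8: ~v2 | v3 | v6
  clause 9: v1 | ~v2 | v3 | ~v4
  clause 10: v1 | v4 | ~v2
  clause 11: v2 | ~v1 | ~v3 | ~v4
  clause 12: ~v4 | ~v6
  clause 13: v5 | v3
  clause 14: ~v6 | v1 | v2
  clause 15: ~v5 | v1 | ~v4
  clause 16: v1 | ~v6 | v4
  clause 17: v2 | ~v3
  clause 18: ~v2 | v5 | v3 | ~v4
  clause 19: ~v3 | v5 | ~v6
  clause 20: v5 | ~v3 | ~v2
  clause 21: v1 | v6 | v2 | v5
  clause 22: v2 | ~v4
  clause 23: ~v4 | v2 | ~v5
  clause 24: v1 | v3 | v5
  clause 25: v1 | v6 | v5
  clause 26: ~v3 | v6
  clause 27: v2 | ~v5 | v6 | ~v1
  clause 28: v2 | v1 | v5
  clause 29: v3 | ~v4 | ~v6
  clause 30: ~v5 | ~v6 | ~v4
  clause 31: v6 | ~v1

1

There are 2^6 = 64 truth assignments over (v1, v2, v3, v4, v5, v6).
Split on v5. With v5 = 1, the clauses containing v5 are satisfied and ~v5 drops from the rest; 1 of the 2^5 = 32 assignments to the other variables satisfy what remains.
With v5 = 0, by the same count on the reduced clause set, 0 assignments work.
(One model: v1=F, v2=F, v3=F, v4=F, v5=T, v6=F.)
Total: 1 + 0 = 1.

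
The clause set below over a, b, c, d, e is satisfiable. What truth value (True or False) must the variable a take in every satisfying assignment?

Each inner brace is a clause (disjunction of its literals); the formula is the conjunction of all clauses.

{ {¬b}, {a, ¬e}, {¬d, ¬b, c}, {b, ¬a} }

False

Suppose a = True.
Unit clause (¬b) forces b = False.
Now (b) is unsatisfied and unit — conflict.
So every satisfying assignment has a = False.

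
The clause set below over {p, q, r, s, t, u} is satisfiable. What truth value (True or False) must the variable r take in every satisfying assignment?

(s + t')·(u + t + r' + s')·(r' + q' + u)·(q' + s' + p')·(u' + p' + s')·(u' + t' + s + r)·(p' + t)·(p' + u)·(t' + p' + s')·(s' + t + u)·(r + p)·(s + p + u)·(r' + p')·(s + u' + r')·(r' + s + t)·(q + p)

True

Suppose r = 0.
Unit clause (p) forces p = 1.
Unit clause (t) forces t = 1.
Unit clause (s) forces s = 1.
That conflicts with the unit clause (s').
So every satisfying assignment has r = True.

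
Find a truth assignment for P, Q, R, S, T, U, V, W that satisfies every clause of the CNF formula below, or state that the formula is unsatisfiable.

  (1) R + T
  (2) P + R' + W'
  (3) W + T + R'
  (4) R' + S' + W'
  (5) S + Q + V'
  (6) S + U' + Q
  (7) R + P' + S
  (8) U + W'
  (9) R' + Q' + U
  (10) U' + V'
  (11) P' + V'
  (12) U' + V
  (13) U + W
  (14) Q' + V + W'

Branch on R: set R = 1.
Branch on P: set P = 1.
Unit clause (V') forces V = 0.
Unit clause (U') forces U = 0.
Unit clause (W') forces W = 0.
That conflicts with the unit clause (W).
That branch fails; take P = 0 instead.
Unit clause (W') forces W = 0.
Unit clause (T) forces T = 1.
Unit clause (U) forces U = 1.
Unit clause (V') forces V = 0.
That conflicts with the unit clause (V).
Either choice for P ends in contradiction.
That branch fails; take R = 0 instead.
Unit clause (T) forces T = 1.
Branch on P: set P = 0.
Branch on U: set U = 1.
Unit clause (V') forces V = 0.
That conflicts with the unit clause (V).
That branch fails; take U = 0 instead.
Unit clause (W') forces W = 0.
That conflicts with the unit clause (W).
Either choice for U ends in contradiction.
That branch fails; take P = 1 instead.
Unit clause (S) forces S = 1.
Unit clause (V') forces V = 0.
Unit clause (U') forces U = 0.
Unit clause (W') forces W = 0.
That conflicts with the unit clause (W).
Either choice for P ends in contradiction.
Either choice for R ends in contradiction.

UNSATISFIABLE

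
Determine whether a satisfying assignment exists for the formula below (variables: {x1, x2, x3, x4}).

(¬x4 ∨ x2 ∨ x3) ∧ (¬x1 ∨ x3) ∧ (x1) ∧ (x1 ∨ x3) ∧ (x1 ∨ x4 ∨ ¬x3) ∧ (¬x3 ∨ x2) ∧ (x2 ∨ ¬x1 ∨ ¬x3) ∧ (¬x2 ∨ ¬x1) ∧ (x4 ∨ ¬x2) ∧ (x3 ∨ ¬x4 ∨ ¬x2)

Unsatisfiable

From the singleton clause (x1), x1 = True.
From the singleton clause (x3), x3 = True.
From the singleton clause (x2), x2 = True.
That conflicts with the unit clause (¬x2).
No assignment satisfies every clause.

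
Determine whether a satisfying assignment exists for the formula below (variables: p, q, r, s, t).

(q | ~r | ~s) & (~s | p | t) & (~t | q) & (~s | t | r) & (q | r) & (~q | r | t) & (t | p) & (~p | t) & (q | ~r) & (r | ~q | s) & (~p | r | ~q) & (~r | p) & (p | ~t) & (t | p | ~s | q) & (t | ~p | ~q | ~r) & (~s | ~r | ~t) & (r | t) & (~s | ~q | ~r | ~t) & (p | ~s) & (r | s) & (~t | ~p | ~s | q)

Suppose t = 1.
(q) alone gives q = 1.
(p) alone gives p = 1.
(r) alone gives r = 1.
(~s) alone gives s = 0.
This assignment satisfies each clause.
A satisfying assignment: p: 1, q: 1, r: 1, s: 0, t: 1.

Satisfiable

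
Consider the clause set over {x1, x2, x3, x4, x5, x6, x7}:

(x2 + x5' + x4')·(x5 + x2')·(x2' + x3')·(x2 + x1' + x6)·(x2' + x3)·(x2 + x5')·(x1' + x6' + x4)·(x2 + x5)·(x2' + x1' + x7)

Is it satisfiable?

No

Suppose x5 = 1.
(x2) alone gives x2 = 1.
(x3') alone gives x3 = 0.
But (x3) is also a unit clause — contradiction.
So x5 must be the other value — set x5 = 0.
(x2') alone gives x2 = 0.
But (x2) is also a unit clause — contradiction.
Both values of x5 lead to a conflict.
No assignment satisfies every clause.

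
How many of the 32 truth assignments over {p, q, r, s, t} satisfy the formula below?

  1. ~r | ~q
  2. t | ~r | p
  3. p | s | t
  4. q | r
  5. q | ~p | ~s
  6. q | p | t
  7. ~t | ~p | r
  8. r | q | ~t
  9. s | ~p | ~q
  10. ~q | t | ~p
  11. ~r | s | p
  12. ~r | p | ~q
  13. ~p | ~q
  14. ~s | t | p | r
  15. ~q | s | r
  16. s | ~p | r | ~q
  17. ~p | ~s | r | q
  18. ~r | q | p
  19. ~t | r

There are 2^5 = 32 truth assignments over (p, q, r, s, t).
Split on s. With s = 1, the clauses containing s are satisfied and ~s drops from the rest; 0 of the 2^4 = 16 assignments to the other variables satisfy what remains.
With s = 0, by the same count on the reduced clause set, 2 assignments work.
(One model: p=T, q=F, r=T, s=F, t=F.)
Total: 0 + 2 = 2.

2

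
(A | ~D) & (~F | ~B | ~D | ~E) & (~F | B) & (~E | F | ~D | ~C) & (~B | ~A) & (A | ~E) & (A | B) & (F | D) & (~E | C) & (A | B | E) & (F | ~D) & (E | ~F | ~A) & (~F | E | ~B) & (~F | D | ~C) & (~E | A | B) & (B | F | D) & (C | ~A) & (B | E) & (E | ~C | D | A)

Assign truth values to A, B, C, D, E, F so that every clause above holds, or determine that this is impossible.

Branch on A: set A = 1.
Unit clause (~B) forces B = 0.
Unit clause (~F) forces F = 0.
Unit clause (D) forces D = 1.
But (~D) is also a unit clause — contradiction.
Undo A and try A = 0.
Unit clause (~D) forces D = 0.
Unit clause (~E) forces E = 0.
Unit clause (B) forces B = 1.
Unit clause (F) forces F = 1.
But (~F) is also a unit clause — contradiction.
Either choice for A ends in contradiction.

UNSATISFIABLE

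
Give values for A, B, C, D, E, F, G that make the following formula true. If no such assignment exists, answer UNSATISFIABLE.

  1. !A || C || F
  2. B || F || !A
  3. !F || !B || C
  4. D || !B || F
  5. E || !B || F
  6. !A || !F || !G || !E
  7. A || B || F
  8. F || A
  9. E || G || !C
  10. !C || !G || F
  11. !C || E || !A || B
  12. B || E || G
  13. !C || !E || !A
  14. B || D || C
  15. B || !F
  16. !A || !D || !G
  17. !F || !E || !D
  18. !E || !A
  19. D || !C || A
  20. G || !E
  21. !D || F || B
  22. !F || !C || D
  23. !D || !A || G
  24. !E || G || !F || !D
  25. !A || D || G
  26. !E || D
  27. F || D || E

Try F = true.
The clause (B) is unit, so B = true.
The clause (C) is unit, so C = true.
The clause (D) is unit, so D = true.
The clause (!E) is unit, so E = false.
The clause (G) is unit, so G = true.
The clause (!A) is unit, so A = false.
Every clause now holds.

A: false; B: true; C: true; D: true; E: false; F: true; G: true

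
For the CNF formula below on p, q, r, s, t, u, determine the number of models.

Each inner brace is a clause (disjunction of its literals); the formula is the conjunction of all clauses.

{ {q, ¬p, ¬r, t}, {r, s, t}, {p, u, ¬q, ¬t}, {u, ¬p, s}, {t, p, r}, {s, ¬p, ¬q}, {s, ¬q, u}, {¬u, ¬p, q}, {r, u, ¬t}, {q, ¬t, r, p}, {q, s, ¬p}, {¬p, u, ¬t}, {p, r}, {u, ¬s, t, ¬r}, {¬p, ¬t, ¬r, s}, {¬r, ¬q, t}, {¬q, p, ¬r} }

12

There are 2^6 = 64 truth assignments over (p, q, r, s, t, u).
Split on p. With p = True, the clauses containing p are satisfied and ¬p drops from the rest; 5 of the 2^5 = 32 assignments to the other variables satisfy what remains.
With p = False, by the same count on the reduced clause set, 7 assignments work.
(One model: p=F, q=F, r=T, s=F, t=F, u=F.)
Total: 5 + 7 = 12.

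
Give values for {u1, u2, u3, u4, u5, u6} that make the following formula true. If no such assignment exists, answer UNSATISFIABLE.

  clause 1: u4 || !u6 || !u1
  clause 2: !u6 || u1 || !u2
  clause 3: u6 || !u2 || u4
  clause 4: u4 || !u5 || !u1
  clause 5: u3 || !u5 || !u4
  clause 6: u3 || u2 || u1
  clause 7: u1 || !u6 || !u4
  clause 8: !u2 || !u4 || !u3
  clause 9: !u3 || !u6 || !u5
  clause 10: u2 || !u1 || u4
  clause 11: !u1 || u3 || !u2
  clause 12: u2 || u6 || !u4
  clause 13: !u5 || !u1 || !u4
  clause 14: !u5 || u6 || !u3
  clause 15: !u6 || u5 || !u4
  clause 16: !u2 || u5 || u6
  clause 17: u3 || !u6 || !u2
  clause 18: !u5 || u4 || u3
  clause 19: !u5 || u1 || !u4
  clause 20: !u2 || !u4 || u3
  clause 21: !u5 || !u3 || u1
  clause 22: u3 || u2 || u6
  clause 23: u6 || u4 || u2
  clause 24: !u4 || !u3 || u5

u1: false, u2: false, u3: true, u4: false, u5: false, u6: true

Branch on u4: set u4 = false.
Branch on u6: set u6 = true.
The clause (!u1) is unit, so u1 = false.
The clause (!u2) is unit, so u2 = false.
The clause (u3) is unit, so u3 = true.
The clause (!u5) is unit, so u5 = false.
This assignment satisfies each clause.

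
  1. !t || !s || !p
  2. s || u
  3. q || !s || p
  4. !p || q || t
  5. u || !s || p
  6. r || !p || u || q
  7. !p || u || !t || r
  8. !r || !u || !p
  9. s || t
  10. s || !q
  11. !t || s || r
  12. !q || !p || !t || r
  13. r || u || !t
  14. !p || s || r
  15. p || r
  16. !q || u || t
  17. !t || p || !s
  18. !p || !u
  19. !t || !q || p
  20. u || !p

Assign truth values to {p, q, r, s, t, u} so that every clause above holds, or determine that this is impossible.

Try s = true.
Try t = false.
Try q = true.
(u) alone gives u = true.
(!p) alone gives p = false.
(r) alone gives r = true.
This assignment satisfies each clause.

p=false; q=true; r=true; s=true; t=false; u=true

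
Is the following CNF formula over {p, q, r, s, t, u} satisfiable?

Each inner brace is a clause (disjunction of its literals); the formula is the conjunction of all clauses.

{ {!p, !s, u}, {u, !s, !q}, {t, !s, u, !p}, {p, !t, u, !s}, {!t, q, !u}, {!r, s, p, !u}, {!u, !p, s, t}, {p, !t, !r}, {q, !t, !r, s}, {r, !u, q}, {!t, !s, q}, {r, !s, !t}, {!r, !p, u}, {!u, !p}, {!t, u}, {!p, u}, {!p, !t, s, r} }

Case u = true:
The clause (!p) is unit, so p = false.
Case t = false:
Case r = true:
The clause (s) is unit, so s = true.
No clause remains; q is free.
A satisfying assignment: p=false; q=false; r=true; s=true; t=false; u=true.

Yes, satisfiable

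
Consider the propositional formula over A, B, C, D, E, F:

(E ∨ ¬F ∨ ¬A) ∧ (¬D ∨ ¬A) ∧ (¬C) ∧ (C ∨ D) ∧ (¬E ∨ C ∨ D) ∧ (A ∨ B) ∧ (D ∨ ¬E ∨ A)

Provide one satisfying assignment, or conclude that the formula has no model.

(¬C) alone gives C = False.
(D) alone gives D = True.
(¬A) alone gives A = False.
(B) alone gives B = True.
No clause remains; E, F are free.

A ↦ False; B ↦ True; C ↦ False; D ↦ True; E ↦ True; F ↦ False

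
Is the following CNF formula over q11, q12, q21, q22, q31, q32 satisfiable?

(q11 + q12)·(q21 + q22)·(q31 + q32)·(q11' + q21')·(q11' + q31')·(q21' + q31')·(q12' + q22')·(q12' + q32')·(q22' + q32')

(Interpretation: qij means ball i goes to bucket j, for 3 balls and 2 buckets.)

Try q11 = 1.
From the singleton clause (q21'), q21 = 0.
From the singleton clause (q22), q22 = 1.
From the singleton clause (q31'), q31 = 0.
From the singleton clause (q32), q32 = 1.
But (q32') is also a unit clause — contradiction.
Backtrack on q11: now try q11 = 0.
From the singleton clause (q12), q12 = 1.
From the singleton clause (q22'), q22 = 0.
From the singleton clause (q21), q21 = 1.
From the singleton clause (q31'), q31 = 0.
From the singleton clause (q32), q32 = 1.
But (q32') is also a unit clause — contradiction.
Neither q11 = 1 nor q11 = 0 works.
No assignment satisfies every clause.

No, unsatisfiable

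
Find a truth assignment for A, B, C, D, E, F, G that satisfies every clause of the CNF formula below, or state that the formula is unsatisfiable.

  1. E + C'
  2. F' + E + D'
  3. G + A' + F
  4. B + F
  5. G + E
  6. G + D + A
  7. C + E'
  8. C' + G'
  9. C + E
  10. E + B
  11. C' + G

UNSATISFIABLE

Case E = 1:
Unit clause (C) forces C = 1.
Unit clause (G') forces G = 0.
But (G) is also a unit clause — contradiction.
Undo E and try E = 0.
Unit clause (C') forces C = 0.
But (C) is also a unit clause — contradiction.
Either choice for E ends in contradiction.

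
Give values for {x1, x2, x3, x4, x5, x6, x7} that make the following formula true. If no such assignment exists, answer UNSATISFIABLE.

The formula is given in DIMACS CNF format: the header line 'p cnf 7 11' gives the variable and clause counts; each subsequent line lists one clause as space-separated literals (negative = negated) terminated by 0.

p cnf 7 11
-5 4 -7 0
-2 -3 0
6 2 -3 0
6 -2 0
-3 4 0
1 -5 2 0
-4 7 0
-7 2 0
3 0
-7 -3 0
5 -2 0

UNSATISFIABLE

(x3) alone gives x3 = True.
(¬x2) alone gives x2 = False.
(x6) alone gives x6 = True.
(x4) alone gives x4 = True.
(x7) alone gives x7 = True.
That conflicts with the unit clause (¬x7).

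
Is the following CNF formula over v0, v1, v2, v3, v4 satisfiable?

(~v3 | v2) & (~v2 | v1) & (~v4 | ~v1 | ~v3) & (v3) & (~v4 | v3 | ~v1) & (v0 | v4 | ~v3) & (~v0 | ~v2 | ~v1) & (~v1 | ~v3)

From the singleton clause (v3), v3 = 1.
From the singleton clause (v2), v2 = 1.
From the singleton clause (v1), v1 = 1.
But (~v1) is also a unit clause — contradiction.
No assignment satisfies every clause.

No, unsatisfiable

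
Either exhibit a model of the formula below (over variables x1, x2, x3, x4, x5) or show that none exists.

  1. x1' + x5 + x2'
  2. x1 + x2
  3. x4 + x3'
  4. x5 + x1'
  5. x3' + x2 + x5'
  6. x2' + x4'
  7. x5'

x1=0, x2=1, x3=0, x4=0, x5=0

The clause (x5') is unit, so x5 = 0.
The clause (x1') is unit, so x1 = 0.
The clause (x2) is unit, so x2 = 1.
The clause (x4') is unit, so x4 = 0.
The clause (x3') is unit, so x3 = 0.
All clauses are satisfied.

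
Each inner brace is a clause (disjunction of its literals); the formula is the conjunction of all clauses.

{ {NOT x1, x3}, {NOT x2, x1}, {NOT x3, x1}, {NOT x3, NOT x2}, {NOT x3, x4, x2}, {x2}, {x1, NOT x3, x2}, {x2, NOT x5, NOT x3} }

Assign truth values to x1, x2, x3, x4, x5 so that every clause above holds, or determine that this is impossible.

Unit clause (x2) forces x2 = true.
Unit clause (x1) forces x1 = true.
Unit clause (x3) forces x3 = true.
That conflicts with the unit clause (NOT x3).

UNSATISFIABLE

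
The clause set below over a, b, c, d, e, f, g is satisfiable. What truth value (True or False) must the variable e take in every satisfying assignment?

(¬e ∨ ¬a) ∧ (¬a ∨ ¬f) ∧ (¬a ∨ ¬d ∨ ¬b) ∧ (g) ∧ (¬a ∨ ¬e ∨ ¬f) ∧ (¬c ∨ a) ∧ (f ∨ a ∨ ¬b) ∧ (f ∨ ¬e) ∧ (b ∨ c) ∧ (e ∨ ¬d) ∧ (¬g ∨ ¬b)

Suppose e = True.
From the singleton clause (¬a), a = False.
From the singleton clause (g), g = True.
From the singleton clause (¬c), c = False.
From the singleton clause (f), f = True.
From the singleton clause (b), b = True.
Now (¬b) is unsatisfied and unit — conflict.
So every satisfying assignment has e = False.

False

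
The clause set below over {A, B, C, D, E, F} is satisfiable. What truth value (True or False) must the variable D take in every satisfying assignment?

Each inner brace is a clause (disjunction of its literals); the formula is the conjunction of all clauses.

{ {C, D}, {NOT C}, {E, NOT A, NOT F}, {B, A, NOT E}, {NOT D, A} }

True

Suppose D = false.
From the singleton clause (C), C = true.
Now (NOT C) is unsatisfied and unit — conflict.
So every satisfying assignment has D = True.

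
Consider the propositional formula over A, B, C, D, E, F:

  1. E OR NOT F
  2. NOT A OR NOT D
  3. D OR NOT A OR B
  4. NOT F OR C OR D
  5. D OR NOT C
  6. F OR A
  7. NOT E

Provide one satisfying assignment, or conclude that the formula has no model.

The clause (NOT E) is unit, so E = false.
The clause (NOT F) is unit, so F = false.
The clause (A) is unit, so A = true.
The clause (NOT D) is unit, so D = false.
The clause (B) is unit, so B = true.
The clause (NOT C) is unit, so C = false.
This assignment satisfies each clause.

A: true,  B: true,  C: false,  D: false,  E: false,  F: false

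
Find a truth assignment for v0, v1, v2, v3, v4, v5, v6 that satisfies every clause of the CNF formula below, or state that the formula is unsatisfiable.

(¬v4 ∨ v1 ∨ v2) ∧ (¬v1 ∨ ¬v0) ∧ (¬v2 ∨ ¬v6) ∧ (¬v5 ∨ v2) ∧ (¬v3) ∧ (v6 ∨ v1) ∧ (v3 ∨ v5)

v0 ↦ False, v1 ↦ True, v2 ↦ True, v3 ↦ False, v4 ↦ True, v5 ↦ True, v6 ↦ False

The clause (¬v3) is unit, so v3 = False.
The clause (v5) is unit, so v5 = True.
The clause (v2) is unit, so v2 = True.
The clause (¬v6) is unit, so v6 = False.
The clause (v1) is unit, so v1 = True.
The clause (¬v0) is unit, so v0 = False.
No clause remains; v4 is free.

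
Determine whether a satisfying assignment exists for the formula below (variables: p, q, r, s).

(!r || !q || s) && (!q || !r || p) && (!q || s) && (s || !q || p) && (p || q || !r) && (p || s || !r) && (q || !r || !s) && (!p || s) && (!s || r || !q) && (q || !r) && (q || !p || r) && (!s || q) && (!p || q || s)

Satisfiable

Try q = false.
The clause (!r) is unit, so r = false.
The clause (!p) is unit, so p = false.
The clause (!s) is unit, so s = false.
This assignment satisfies each clause.
A satisfying assignment: p=false,  q=false,  r=false,  s=false.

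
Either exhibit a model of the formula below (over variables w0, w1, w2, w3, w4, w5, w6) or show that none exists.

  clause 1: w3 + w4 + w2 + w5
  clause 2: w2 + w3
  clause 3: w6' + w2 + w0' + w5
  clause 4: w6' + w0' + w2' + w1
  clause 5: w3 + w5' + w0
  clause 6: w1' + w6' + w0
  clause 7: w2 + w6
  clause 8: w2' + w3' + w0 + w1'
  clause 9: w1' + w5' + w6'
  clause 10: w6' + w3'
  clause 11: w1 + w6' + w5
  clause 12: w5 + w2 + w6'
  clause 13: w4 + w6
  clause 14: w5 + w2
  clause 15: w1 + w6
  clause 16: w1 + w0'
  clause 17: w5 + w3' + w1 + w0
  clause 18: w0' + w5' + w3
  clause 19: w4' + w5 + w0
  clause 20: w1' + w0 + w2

w0=1, w1=1, w2=1, w3=1, w4=1, w5=0, w6=0

Try w2 = 1.
Try w6 = 0.
From the singleton clause (w4), w4 = 1.
From the singleton clause (w1), w1 = 1.
Try w3 = 1.
From the singleton clause (w0), w0 = 1.
All clauses hold; w5 can take either value.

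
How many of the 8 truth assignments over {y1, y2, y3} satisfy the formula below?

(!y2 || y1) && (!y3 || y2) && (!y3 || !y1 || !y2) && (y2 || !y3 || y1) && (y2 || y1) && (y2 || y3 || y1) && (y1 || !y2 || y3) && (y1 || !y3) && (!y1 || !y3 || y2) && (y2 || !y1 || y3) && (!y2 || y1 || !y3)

There are 2^3 = 8 truth assignments over (y1, y2, y3).
Check each against the 11 clauses (columns in the order y1, y2, y3):
  F F F  ✗ fails (y2 || y1)
  F F T  ✗ fails (!y3 || y2)
  F T F  ✗ fails (!y2 || y1)
  F T T  ✗ fails (!y2 || y1)
  T F F  ✗ fails (y2 || !y1 || y3)
  T F T  ✗ fails (!y3 || y2)
  T T F  ✓ satisfies all
  T T T  ✗ fails (!y3 || !y1 || !y2)
1 of the 8 rows is a model.

1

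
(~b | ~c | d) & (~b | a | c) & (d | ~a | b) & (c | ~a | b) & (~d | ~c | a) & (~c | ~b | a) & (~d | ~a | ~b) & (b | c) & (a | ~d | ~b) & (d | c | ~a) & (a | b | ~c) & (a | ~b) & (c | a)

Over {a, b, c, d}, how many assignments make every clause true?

There are 2^4 = 16 truth assignments over (a, b, c, d).
Split on a. With a = 1, the clauses containing a are satisfied and ~a drops from the rest; 1 of the 2^3 = 8 assignments to the other variables satisfy what remains.
With a = 0, by the same count on the reduced clause set, 0 assignments work.
(One model: a=T, b=F, c=T, d=T.)
Total: 1 + 0 = 1.

1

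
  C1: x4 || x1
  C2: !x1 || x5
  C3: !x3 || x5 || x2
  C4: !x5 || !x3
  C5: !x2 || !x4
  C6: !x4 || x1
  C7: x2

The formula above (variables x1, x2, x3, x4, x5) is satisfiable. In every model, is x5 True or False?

True

Suppose x5 = false.
(!x1) alone gives x1 = false.
(x4) alone gives x4 = true.
Now (!x4) is unsatisfied and unit — conflict.
So every satisfying assignment has x5 = True.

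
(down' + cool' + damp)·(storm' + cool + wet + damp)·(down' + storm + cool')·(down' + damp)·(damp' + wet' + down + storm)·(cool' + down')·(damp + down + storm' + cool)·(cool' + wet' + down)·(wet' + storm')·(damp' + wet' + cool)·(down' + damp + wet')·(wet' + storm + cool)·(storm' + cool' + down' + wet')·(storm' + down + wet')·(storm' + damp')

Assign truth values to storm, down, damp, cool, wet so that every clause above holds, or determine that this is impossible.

storm: 0, down: 0, damp: 1, cool: 1, wet: 0

Suppose down = 0.
Suppose cool = 1.
(wet') alone gives wet = 0.
Suppose storm = 0.
Every clause is now satisfied; damp is unconstrained.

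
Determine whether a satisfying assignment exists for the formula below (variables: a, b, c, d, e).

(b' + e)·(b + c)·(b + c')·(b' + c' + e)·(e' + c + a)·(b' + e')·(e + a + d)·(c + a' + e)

No

Suppose b = 0.
The clause (c) is unit, so c = 1.
But (c') is also a unit clause — contradiction.
Backtrack on b: now try b = 1.
The clause (e) is unit, so e = 1.
But (e') is also a unit clause — contradiction.
Either choice for b ends in contradiction.
No assignment satisfies every clause.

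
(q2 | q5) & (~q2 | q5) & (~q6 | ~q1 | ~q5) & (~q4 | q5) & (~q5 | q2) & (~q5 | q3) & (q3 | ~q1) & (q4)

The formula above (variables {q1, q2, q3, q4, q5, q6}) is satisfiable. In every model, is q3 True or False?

Suppose q3 = 0.
(~q5) alone gives q5 = 0.
(q2) alone gives q2 = 1.
Now (~q2) is unsatisfied and unit — conflict.
So every satisfying assignment has q3 = True.

True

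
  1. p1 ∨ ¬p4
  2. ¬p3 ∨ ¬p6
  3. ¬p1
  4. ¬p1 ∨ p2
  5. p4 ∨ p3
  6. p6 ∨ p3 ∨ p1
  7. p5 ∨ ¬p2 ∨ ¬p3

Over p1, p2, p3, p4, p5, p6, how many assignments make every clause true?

3

There are 2^6 = 64 truth assignments over (p1, p2, p3, p4, p5, p6).
Split on p5. With p5 = True, the clauses containing p5 are satisfied and ¬p5 drops from the rest; 2 of the 2^5 = 32 assignments to the other variables satisfy what remains.
With p5 = False, by the same count on the reduced clause set, 1 assignment works.
Total: 2 + 1 = 3.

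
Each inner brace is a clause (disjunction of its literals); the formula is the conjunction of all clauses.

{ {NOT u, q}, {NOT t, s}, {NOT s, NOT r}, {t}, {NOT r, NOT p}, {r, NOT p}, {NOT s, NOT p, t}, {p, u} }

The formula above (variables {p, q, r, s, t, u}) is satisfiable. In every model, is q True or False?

Suppose q = false.
From the singleton clause (NOT u), u = false.
From the singleton clause (t), t = true.
From the singleton clause (s), s = true.
From the singleton clause (NOT r), r = false.
From the singleton clause (NOT p), p = false.
That conflicts with the unit clause (p).
So every satisfying assignment has q = True.

True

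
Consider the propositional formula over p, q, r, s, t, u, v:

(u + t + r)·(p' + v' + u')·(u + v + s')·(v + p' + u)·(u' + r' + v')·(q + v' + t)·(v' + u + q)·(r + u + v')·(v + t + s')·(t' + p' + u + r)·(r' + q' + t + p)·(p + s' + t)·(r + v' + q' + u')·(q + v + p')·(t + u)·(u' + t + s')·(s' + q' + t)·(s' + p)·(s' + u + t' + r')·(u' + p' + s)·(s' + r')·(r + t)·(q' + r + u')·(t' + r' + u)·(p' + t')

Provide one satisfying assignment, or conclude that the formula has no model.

Try t = 1.
Unit clause (p') forces p = 0.
Unit clause (s') forces s = 0.
Try r = 0.
Try u = 1.
Unit clause (q') forces q = 0.
No clause remains; v is free.

p ↦ 0,  q ↦ 0,  r ↦ 0,  s ↦ 0,  t ↦ 1,  u ↦ 1,  v ↦ 0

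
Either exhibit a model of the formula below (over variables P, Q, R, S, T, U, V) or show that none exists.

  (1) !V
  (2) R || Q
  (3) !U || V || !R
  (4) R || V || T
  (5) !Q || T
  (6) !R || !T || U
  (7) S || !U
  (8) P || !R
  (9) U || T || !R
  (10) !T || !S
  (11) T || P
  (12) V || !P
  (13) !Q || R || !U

From the singleton clause (!V), V = false.
From the singleton clause (!P), P = false.
From the singleton clause (!R), R = false.
From the singleton clause (Q), Q = true.
From the singleton clause (T), T = true.
From the singleton clause (!S), S = false.
From the singleton clause (!U), U = false.
All clauses are satisfied.

P ↦ false, Q ↦ true, R ↦ false, S ↦ false, T ↦ true, U ↦ false, V ↦ false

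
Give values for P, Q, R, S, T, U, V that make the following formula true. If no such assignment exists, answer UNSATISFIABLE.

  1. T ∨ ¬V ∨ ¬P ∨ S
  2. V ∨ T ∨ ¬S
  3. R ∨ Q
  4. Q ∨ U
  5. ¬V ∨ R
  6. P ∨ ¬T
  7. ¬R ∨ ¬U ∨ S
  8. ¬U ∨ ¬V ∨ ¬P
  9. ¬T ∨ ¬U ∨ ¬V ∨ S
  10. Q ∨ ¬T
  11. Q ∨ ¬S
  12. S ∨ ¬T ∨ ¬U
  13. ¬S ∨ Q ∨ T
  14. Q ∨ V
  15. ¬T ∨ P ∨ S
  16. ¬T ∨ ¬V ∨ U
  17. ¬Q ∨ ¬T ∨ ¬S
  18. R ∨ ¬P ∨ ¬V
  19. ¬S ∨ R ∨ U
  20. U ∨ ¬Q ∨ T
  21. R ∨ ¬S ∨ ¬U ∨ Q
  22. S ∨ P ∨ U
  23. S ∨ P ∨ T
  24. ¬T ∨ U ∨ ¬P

P ↦ True; Q ↦ True; R ↦ False; S ↦ False; T ↦ False; U ↦ True; V ↦ False

Suppose R = False.
From the singleton clause (Q), Q = True.
From the singleton clause (¬V), V = False.
Suppose T = False.
From the singleton clause (¬S), S = False.
From the singleton clause (U), U = True.
From the singleton clause (P), P = True.
Every clause now holds.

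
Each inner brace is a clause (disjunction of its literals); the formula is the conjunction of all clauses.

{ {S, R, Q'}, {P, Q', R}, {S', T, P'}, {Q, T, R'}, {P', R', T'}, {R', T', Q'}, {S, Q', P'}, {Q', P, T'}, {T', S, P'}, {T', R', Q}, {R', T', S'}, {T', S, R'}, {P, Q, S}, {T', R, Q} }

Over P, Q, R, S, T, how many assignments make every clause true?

5

There are 2^5 = 32 truth assignments over (P, Q, R, S, T).
Split on S. With S = 1, the clauses containing S are satisfied and S' drops from the rest; 3 of the 2^4 = 16 assignments to the other variables satisfy what remains.
With S = 0, by the same count on the reduced clause set, 2 assignments work.
(One model: P=F, Q=F, R=F, S=T, T=F.)
Total: 3 + 2 = 5.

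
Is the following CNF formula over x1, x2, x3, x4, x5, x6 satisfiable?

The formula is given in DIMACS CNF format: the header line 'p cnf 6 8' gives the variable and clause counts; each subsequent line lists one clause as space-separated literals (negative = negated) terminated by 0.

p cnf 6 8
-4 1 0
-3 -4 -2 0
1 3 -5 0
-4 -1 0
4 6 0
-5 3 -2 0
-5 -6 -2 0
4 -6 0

Branch on x4: set x4 = False.
Unit clause (x6) forces x6 = True.
That conflicts with the unit clause (¬x6).
Undo x4 and try x4 = True.
Unit clause (x1) forces x1 = True.
That conflicts with the unit clause (¬x1).
Neither x4 = True nor x4 = False works.
No assignment satisfies every clause.

Unsatisfiable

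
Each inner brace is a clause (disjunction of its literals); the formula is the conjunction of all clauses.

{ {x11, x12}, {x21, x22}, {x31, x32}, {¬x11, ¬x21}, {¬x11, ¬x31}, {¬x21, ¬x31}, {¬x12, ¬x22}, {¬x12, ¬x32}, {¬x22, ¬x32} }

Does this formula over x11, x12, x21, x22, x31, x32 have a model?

Branch on x11: set x11 = True.
From the singleton clause (¬x21), x21 = False.
From the singleton clause (x22), x22 = True.
From the singleton clause (¬x31), x31 = False.
From the singleton clause (x32), x32 = True.
Now (¬x32) is unsatisfied and unit — conflict.
So x11 must be the other value — set x11 = False.
From the singleton clause (x12), x12 = True.
From the singleton clause (¬x22), x22 = False.
From the singleton clause (x21), x21 = True.
From the singleton clause (¬x31), x31 = False.
From the singleton clause (x32), x32 = True.
Now (¬x32) is unsatisfied and unit — conflict.
Either choice for x11 ends in contradiction.
No assignment satisfies every clause.

No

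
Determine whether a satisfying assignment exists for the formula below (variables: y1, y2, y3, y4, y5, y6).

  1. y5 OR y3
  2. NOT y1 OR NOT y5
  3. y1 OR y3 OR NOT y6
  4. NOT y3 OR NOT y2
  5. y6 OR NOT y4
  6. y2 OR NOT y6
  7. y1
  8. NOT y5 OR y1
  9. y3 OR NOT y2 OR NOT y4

From the singleton clause (y1), y1 = true.
From the singleton clause (NOT y5), y5 = false.
From the singleton clause (y3), y3 = true.
From the singleton clause (NOT y2), y2 = false.
From the singleton clause (NOT y6), y6 = false.
From the singleton clause (NOT y4), y4 = false.
Every clause now holds.
A satisfying assignment: y1: true; y2: false; y3: true; y4: false; y5: false; y6: false.

Yes, satisfiable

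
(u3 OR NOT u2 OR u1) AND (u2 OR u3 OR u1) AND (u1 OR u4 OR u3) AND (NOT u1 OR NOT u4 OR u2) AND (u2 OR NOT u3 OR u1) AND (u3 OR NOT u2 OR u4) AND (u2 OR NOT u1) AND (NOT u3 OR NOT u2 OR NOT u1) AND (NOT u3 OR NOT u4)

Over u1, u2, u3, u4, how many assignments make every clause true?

2

There are 2^4 = 16 truth assignments over (u1, u2, u3, u4).
Check each against the 9 clauses (columns in the order u1, u2, u3, u4):
  F F F F  ✗ fails (u2 OR u3 OR u1)
  F F F T  ✗ fails (u2 OR u3 OR u1)
  F F T F  ✗ fails (u2 OR NOT u3 OR u1)
  F F T T  ✗ fails (u2 OR NOT u3 OR u1)
  F T F F  ✗ fails (u3 OR NOT u2 OR u1)
  F T F T  ✗ fails (u3 OR NOT u2 OR u1)
  F T T F  ✓ satisfies all
  F T T T  ✗ fails (NOT u3 OR NOT u4)
  T F F F  ✗ fails (u2 OR NOT u1)
  T F F T  ✗ fails (NOT u1 OR NOT u4 OR u2)
  T F T F  ✗ fails (u2 OR NOT u1)
  T F T T  ✗ fails (NOT u1 OR NOT u4 OR u2)
  T T F F  ✗ fails (u3 OR NOT u2 OR u4)
  T T F T  ✓ satisfies all
  T T T F  ✗ fails (NOT u3 OR NOT u2 OR NOT u1)
  T T T T  ✗ fails (NOT u3 OR NOT u2 OR NOT u1)
2 of the 16 rows are models.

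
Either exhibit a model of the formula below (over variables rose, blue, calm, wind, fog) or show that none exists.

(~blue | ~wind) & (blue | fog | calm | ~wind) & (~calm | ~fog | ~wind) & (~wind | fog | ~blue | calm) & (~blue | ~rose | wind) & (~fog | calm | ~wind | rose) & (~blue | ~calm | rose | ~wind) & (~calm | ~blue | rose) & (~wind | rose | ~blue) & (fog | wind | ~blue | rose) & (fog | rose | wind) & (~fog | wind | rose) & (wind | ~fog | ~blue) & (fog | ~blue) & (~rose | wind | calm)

Suppose blue = 0.
Suppose fog = 0.
Suppose calm = 1.
Suppose rose = 1.
Every clause is now satisfied; wind is unconstrained.

rose ↦ 1; blue ↦ 0; calm ↦ 1; wind ↦ 0; fog ↦ 0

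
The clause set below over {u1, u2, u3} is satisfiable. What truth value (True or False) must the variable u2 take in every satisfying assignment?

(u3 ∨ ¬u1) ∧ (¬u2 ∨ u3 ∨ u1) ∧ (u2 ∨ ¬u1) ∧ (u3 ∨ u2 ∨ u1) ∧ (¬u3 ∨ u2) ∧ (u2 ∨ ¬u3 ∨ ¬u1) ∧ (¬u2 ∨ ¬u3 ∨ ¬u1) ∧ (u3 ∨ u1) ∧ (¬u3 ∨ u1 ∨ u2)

True

Suppose u2 = False.
From the singleton clause (¬u1), u1 = False.
From the singleton clause (u3), u3 = True.
But (¬u3) is also a unit clause — contradiction.
So every satisfying assignment has u2 = True.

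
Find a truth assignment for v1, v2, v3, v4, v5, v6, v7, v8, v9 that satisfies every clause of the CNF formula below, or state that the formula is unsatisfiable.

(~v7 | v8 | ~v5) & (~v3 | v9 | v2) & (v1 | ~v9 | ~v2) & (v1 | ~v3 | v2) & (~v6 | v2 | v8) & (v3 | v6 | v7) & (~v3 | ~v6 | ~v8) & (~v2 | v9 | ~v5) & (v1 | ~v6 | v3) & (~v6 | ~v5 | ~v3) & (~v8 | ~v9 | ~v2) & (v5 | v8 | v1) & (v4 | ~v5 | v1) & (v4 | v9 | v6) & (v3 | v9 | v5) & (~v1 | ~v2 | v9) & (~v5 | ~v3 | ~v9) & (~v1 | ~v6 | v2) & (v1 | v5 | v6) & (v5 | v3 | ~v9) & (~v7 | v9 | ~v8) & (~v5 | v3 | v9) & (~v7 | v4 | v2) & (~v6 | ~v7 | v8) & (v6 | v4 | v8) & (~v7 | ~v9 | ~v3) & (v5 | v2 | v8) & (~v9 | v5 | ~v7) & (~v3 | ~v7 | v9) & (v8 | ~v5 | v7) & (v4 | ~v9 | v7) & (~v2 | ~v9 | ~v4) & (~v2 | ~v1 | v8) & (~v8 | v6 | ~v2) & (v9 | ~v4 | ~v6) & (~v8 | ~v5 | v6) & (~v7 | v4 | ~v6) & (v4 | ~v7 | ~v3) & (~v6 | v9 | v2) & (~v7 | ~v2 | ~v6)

v1: 1; v2: 0; v3: 1; v4: 1; v5: 0; v6: 0; v7: 0; v8: 1; v9: 1

Try v7 = 0.
Try v3 = 1.
Try v9 = 1.
From the singleton clause (~v5), v5 = 0.
From the singleton clause (v4), v4 = 1.
From the singleton clause (~v2), v2 = 0.
From the singleton clause (v1), v1 = 1.
From the singleton clause (~v6), v6 = 0.
From the singleton clause (v8), v8 = 1.
Every clause now holds.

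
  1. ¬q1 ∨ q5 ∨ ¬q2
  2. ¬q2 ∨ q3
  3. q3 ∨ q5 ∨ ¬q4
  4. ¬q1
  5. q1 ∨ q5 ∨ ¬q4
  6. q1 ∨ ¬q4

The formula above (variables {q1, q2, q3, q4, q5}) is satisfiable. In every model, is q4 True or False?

Suppose q4 = True.
The clause (¬q1) is unit, so q1 = False.
That conflicts with the unit clause (q1).
So every satisfying assignment has q4 = False.

False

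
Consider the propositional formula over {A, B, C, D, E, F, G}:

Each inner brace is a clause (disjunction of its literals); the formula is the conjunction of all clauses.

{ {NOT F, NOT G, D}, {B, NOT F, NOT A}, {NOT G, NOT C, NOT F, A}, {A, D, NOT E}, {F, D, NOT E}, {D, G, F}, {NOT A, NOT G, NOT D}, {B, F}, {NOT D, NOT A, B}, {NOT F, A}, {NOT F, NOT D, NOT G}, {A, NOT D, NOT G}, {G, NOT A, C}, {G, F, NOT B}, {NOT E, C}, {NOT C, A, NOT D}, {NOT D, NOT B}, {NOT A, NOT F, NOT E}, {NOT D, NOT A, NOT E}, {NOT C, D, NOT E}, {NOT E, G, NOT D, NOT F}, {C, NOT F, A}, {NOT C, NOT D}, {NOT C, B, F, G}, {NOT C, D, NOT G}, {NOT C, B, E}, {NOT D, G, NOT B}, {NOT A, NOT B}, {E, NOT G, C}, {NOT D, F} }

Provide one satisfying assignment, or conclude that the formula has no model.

UNSATISFIABLE

Suppose B = true.
The clause (NOT D) is unit, so D = false.
The clause (NOT A) is unit, so A = false.
The clause (NOT E) is unit, so E = false.
The clause (NOT F) is unit, so F = false.
The clause (G) is unit, so G = true.
The clause (NOT C) is unit, so C = false.
Now (C) is unsatisfied and unit — conflict.
Undo B and try B = false.
The clause (F) is unit, so F = true.
The clause (NOT A) is unit, so A = false.
Now (A) is unsatisfied and unit — conflict.
Either choice for B ends in contradiction.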